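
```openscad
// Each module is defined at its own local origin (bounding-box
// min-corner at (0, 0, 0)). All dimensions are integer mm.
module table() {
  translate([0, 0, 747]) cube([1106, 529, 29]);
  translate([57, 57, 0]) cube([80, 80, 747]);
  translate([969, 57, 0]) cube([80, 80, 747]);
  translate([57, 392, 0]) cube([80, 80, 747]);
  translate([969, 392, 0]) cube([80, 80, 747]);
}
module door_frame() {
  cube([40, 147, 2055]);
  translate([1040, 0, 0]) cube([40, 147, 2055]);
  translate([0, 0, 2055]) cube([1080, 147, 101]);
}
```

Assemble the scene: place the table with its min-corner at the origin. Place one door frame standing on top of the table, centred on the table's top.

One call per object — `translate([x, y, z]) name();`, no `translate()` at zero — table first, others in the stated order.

table();
translate([13, 191, 776]) door_frame();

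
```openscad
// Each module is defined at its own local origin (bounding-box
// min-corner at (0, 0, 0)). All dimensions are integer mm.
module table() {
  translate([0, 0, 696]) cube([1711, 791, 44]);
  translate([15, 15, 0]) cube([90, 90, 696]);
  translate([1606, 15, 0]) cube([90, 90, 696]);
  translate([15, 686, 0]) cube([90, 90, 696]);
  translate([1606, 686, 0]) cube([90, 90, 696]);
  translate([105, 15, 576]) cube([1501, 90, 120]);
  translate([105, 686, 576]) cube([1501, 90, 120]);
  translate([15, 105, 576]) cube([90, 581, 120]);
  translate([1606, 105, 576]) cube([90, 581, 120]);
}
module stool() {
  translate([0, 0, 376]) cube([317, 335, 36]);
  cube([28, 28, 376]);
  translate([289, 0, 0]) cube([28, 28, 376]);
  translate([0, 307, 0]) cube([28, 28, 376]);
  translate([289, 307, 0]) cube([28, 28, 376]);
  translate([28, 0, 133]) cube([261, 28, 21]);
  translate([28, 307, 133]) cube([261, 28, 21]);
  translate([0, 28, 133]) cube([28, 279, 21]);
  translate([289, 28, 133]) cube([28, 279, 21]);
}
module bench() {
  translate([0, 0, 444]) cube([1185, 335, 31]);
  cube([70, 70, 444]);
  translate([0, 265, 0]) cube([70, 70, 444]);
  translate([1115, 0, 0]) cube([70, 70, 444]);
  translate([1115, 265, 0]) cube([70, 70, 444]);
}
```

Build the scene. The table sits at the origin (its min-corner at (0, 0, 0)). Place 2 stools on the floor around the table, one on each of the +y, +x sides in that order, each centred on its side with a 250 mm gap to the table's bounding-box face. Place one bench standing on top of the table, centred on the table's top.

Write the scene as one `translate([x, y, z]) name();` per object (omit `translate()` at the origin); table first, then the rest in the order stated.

table();
translate([697, 1041, 0]) stool();
translate([1961, 228, 0]) stool();
translate([263, 228, 740]) bench();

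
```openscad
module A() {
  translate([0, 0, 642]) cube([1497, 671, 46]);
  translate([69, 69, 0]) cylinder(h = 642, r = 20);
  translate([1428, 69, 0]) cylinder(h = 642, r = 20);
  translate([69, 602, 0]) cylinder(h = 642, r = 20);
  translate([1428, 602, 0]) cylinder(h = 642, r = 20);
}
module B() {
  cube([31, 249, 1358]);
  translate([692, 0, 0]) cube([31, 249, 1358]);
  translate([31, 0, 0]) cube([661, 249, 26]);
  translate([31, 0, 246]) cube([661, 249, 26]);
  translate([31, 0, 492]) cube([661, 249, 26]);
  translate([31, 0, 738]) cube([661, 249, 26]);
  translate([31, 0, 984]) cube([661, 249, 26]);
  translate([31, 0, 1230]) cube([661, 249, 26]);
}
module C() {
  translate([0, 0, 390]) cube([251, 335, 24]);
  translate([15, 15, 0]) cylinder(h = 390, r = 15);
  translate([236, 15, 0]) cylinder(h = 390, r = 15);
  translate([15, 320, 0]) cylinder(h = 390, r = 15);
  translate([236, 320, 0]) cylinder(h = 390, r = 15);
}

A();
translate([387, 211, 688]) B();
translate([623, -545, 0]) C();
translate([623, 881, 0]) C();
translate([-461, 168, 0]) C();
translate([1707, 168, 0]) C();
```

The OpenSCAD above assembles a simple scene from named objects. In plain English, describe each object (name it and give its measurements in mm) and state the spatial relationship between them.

A is a table: top 1497 mm (x) × 671 mm (y), 46 mm thick, upper face at z = 688 mm, on four round legs of 40 mm diameter, each leg's bounding box inset 49 mm from the nearest pair of top edges, running from z = 0 to the bottom of the top.

B is an open bookshelf. Two side panels, each 31 mm thick, 249 mm deep and 1358 mm tall, stand 723 mm apart (outside-to-outside). Between them sit 6 shelves, each 26 mm thick and 249 mm deep, spanning the full gap between the sides. The bottom shelf rests on the floor (its underside at z = 0) and the clear gap between one shelf's top and the next shelf's underside is 220 mm.

C is a four-legged stool. The seat is a 251×335×24 mm slab whose top surface is at z = 414 mm; four round legs, each 30 mm in diameter, run from the floor (z = 0) to the underside of the seat, each leg's axis is inset half a diameter from the nearest pair of seat edges (so the leg's bounding box is flush with the corner).

The bookshelf is on top of the table, centred. Four stools sit around the table at the −y, +y, −x, +x sides.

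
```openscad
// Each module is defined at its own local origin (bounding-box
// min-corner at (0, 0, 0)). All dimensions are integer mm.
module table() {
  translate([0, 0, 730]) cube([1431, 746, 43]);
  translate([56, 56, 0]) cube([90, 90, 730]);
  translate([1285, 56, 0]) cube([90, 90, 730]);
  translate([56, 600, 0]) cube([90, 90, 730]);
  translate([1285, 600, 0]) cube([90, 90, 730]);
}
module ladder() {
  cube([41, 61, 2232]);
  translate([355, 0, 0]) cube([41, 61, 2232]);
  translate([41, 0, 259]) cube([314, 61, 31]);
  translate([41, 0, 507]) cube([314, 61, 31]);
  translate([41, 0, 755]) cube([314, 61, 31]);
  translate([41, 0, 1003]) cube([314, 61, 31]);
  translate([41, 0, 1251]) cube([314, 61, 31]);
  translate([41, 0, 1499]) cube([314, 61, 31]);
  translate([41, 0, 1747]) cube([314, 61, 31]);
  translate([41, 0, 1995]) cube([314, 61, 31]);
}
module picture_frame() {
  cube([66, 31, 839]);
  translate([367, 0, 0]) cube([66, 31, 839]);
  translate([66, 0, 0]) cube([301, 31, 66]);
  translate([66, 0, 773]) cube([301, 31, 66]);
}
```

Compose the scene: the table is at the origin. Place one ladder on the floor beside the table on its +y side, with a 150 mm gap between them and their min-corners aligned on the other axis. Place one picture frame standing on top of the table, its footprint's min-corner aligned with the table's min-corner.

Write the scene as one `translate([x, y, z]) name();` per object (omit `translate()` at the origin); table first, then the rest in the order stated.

table();
translate([0, 896, 0]) ladder();
translate([0, 0, 773]) picture_frame();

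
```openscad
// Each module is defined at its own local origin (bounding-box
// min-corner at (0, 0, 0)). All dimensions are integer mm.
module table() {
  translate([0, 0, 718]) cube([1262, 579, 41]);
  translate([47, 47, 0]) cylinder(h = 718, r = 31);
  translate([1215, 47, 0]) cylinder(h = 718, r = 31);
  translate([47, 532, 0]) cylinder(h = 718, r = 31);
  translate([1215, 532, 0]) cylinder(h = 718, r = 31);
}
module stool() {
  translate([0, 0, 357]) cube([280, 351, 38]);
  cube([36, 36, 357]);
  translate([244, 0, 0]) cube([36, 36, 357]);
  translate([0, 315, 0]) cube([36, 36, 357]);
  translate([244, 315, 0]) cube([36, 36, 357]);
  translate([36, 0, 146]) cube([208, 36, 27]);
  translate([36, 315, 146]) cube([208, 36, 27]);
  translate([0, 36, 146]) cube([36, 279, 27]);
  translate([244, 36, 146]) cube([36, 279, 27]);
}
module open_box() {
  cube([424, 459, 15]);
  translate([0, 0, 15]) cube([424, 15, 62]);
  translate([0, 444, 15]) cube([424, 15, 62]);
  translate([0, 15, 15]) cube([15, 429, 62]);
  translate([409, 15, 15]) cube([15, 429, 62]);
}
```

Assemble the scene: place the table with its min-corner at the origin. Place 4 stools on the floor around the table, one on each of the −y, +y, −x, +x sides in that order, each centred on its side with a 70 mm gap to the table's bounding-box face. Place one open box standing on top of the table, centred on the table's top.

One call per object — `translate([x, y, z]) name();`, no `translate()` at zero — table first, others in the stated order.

table();
translate([491, -421, 0]) stool();
translate([491, 649, 0]) stool();
translate([-350, 114, 0]) stool();
translate([1332, 114, 0]) stool();
translate([419, 60, 759]) open_box();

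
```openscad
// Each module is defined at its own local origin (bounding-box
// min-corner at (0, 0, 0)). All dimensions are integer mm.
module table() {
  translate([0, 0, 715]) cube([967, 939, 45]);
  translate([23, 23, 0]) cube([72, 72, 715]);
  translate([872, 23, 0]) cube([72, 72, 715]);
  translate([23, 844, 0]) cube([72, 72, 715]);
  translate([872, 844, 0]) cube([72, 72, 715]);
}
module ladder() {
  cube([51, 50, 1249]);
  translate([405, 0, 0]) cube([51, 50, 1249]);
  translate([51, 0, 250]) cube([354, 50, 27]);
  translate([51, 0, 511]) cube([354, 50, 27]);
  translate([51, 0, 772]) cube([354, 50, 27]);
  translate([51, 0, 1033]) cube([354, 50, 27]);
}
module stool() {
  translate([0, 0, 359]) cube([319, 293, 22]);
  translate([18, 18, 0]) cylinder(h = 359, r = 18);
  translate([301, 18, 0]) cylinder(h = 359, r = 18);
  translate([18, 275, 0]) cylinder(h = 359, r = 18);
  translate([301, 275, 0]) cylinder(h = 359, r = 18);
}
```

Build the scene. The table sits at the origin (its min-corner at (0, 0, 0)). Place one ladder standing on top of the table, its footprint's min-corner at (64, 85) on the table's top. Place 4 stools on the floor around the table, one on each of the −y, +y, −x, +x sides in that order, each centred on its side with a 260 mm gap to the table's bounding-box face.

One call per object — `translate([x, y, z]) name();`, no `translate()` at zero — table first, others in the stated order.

table();
translate([64, 85, 760]) ladder();
translate([324, -553, 0]) stool();
translate([324, 1199, 0]) stool();
translate([-579, 323, 0]) stool();
translate([1227, 323, 0]) stool();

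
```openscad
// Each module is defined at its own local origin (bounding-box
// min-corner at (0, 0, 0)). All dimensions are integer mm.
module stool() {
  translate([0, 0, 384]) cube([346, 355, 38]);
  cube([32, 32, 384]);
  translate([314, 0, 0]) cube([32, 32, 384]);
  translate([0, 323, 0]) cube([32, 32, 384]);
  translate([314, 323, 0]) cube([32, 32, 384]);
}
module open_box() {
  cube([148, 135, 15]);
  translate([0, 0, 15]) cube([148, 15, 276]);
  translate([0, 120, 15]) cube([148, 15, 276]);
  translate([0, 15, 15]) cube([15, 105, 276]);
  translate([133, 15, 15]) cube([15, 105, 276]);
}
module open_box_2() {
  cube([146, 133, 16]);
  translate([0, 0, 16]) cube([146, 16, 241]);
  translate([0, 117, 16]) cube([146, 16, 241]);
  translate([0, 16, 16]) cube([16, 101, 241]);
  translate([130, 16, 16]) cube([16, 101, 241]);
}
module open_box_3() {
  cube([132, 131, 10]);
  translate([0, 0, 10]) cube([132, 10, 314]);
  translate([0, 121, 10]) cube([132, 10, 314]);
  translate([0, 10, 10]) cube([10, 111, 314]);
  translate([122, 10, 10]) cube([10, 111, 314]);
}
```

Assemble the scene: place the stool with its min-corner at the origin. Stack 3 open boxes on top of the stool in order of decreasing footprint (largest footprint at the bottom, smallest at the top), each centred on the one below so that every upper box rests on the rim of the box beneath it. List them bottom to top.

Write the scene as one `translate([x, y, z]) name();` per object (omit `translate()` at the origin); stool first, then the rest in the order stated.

stool();
translate([99, 110, 422]) open_box();
translate([100, 111, 713]) open_box_2();
translate([107, 112, 970]) open_box_3();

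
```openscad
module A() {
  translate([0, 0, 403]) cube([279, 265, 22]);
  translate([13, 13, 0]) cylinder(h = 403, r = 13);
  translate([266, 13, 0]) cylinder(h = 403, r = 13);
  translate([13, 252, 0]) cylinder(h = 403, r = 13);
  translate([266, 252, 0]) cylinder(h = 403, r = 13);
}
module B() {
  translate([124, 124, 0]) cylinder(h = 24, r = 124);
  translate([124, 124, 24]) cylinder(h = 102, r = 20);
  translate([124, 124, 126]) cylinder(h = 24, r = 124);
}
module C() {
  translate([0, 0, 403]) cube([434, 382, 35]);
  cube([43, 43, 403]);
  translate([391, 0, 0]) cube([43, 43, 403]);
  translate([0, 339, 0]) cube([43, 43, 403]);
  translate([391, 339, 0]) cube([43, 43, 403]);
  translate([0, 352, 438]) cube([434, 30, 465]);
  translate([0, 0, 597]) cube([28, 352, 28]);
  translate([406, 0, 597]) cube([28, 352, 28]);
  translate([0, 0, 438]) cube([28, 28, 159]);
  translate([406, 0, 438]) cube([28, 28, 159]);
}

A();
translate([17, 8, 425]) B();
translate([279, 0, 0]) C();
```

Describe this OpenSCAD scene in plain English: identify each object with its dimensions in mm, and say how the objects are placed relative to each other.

A is a simple wooden stool: a rectangular seat 279 mm (x) by 265 mm (y), 22 mm thick, top face at z = 425 mm, on four round legs, each 26 mm in diameter. The legs rest on z = 0, each leg's axis is inset half a diameter from the nearest pair of seat edges (so the leg's bounding box is flush with the corner).

B is a spool: two coaxial disc flanges of radius 124 mm and thickness 24 mm, joined by a core cylinder of radius 20 mm and height 102 mm. The lower flange rests on z = 0 and the three cylinders share a vertical axis.

C is a chair. The seat is a 434×382×35 mm slab with its top at z = 438 mm, on four 43×43 mm corner legs (flush with the seat edges, standing on z = 0). A flat backrest 30 mm thick, 465 mm tall, spans the full seat width and rises from the seat top along its +y edge, rear face flush with the rear of the seat. Two armrests of 28×28 mm section run along each side from the seat's front edge to the front of the backrest, top faces 187 mm above the seat top and outer faces flush with the seat's x-edges; a 28×28 mm post under the front of each armrest stands on the seat at the front corner.

The spool is on top of the stool. The chair is against the stool's +x side, with their −y faces flush.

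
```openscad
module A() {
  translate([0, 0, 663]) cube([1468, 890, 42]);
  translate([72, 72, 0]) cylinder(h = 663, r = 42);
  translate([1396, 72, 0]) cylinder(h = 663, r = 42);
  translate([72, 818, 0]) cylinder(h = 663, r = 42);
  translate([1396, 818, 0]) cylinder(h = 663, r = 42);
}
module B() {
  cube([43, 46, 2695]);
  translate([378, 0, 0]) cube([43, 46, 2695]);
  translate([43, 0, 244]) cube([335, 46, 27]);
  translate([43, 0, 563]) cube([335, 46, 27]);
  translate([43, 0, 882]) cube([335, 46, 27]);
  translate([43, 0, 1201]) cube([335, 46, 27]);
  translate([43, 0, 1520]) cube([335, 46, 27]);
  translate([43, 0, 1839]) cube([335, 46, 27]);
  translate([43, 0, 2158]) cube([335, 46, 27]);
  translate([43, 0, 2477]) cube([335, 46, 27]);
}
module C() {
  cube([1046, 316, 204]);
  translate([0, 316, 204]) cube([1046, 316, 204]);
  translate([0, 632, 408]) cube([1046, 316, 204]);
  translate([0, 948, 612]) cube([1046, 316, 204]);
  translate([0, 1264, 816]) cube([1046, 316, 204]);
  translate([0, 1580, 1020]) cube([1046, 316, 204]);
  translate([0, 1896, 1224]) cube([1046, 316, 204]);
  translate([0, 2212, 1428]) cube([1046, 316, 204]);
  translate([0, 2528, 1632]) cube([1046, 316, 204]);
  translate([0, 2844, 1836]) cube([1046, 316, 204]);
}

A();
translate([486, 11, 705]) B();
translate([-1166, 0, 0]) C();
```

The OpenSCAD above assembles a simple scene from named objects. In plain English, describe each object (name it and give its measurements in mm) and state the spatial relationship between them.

A is a table with a 1468×890 mm rectangular top, 42 mm thick, top surface at z = 705 mm, supported by four round legs of 84 mm diameter, each leg's bounding box inset 30 mm from the nearest pair of top edges, running from the floor.

B is a wooden ladder with two side rails of 43×46 mm section and 2695 mm height, set 421 mm apart overall. Between them run 8 rectangular rungs (46 mm deep, 27 mm thick), front faces flush with the rails' −y face. The bottom of the first rung is 244 mm above the floor and each subsequent rung is 319 mm higher than the one below.

C is a straight staircase of 10 solid steps. Each step is 1046 mm wide (x), 316 mm deep (y, the going) and 204 mm tall (the rise). The first step rests on the floor; each subsequent step sits one going further in +y and one rise higher in +z, directly behind and above the previous step with no overlap.

The ladder is on top of the table. The staircase is on the floor beside the table on its −x side.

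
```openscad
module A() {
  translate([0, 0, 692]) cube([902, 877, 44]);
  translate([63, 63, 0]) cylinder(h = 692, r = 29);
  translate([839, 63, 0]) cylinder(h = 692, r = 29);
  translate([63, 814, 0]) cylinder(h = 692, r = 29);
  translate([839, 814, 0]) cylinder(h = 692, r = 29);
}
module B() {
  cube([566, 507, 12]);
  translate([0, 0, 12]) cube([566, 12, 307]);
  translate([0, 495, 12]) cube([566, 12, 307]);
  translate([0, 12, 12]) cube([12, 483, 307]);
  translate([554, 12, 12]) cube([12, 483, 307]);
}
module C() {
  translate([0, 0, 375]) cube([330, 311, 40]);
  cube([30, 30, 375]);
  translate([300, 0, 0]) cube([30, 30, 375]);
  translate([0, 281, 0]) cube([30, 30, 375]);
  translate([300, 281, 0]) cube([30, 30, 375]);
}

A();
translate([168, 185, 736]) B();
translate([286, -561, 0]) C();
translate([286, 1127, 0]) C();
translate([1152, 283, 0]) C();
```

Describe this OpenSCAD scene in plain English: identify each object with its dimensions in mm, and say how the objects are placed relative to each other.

A is a rectangular dining table. The top is 902×877×44 mm with its upper surface at z = 736 mm. It stands on four round legs of 58 mm diameter, each leg's bounding box inset 34 mm from the nearest pair of top edges, running from the floor to the underside of the top.

B is an open-topped rectangular box: outside dimensions 566×507×319 mm, with a uniform wall and base thickness of 12 mm. The base is a full 566×507 slab on the floor; four walls sit on top of the base. The front and back walls (the −y and +y sides) span the full width; the two side walls fit between them.

C is a four-legged stool. The seat is 330×311 mm, 40 mm thick, top at z = 415 mm. It stands on four square legs, each 30×30 mm in cross-section, from z = 0 to the seat underside, each flush with a corner of the seat.

The open box is on top of the table, centred. Three stools sit around the table at the −y, +y, +x sides.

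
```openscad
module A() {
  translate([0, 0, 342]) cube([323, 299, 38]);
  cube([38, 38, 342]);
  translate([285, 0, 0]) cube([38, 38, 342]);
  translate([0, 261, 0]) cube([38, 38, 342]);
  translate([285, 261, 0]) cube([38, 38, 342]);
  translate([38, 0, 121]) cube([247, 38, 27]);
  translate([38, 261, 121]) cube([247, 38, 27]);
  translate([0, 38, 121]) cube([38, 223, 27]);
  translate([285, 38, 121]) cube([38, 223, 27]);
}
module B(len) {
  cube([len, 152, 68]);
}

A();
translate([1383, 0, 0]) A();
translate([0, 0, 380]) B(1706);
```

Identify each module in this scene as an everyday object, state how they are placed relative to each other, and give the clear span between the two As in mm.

Second stool starts at x = 1383; first ends at x = 323; clear span = 1383 − 323 = 1060 mm.

A is a stool. B is a beam. A beam spans the tops of two stools. The clear span between the two stools is 1060 mm.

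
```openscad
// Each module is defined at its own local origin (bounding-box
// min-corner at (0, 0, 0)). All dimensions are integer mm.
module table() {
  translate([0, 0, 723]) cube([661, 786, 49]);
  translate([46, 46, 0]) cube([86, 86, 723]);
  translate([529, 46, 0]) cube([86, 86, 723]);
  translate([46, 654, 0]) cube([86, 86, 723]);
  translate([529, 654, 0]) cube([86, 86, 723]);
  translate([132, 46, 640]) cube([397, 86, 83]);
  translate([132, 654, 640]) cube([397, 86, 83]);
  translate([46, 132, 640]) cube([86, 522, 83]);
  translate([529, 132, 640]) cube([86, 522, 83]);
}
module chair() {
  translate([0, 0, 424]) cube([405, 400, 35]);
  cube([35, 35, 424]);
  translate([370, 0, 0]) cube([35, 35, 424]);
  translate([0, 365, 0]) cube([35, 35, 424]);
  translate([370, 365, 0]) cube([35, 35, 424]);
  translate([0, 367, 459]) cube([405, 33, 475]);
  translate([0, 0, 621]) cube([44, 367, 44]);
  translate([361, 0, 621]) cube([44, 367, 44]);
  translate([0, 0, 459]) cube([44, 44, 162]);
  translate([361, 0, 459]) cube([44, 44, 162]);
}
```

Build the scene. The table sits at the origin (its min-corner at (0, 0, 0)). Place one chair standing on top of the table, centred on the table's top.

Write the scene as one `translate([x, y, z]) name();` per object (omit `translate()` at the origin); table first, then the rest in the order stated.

table();
translate([128, 193, 772]) chair();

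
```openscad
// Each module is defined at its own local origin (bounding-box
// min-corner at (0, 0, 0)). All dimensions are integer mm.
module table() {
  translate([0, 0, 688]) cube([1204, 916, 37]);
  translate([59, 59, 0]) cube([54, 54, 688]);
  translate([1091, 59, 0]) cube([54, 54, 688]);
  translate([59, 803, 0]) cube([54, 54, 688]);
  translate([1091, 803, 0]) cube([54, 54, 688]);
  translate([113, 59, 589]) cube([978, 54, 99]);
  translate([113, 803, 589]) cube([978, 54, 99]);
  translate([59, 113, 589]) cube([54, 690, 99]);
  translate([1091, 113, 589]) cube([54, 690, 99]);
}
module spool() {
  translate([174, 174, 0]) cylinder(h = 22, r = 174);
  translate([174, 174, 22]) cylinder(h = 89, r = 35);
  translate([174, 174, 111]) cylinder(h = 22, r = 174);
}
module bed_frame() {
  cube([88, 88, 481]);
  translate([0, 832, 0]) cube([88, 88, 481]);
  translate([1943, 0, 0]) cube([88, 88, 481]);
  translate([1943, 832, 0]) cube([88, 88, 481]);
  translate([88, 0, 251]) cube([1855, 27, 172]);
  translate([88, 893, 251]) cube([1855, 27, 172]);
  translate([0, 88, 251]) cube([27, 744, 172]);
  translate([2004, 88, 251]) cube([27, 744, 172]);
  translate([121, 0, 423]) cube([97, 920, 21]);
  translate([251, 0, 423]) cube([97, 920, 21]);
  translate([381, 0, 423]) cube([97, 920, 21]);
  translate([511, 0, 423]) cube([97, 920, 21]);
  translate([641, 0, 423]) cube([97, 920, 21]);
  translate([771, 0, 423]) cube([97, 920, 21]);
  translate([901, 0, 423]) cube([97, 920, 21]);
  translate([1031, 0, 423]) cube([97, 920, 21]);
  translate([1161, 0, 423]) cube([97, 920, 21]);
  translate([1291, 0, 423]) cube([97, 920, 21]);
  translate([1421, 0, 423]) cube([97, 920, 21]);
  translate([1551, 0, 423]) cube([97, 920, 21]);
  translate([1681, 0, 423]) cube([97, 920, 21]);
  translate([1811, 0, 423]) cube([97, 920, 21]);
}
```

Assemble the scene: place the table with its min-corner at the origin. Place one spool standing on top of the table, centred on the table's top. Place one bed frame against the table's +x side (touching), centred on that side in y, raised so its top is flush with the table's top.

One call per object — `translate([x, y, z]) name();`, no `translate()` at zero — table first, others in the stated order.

table();
translate([428, 284, 725]) spool();
translate([1204, -2, 244]) bed_frame();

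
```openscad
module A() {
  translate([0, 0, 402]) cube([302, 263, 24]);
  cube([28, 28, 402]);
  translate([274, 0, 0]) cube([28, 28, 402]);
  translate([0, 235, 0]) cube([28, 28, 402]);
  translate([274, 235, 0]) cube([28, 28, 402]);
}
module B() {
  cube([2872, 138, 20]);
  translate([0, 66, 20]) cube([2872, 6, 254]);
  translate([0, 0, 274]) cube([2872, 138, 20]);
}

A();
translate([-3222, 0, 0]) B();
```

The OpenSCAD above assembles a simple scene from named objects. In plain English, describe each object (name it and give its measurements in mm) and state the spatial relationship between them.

A is a four-legged stool. The seat is a 302×263×24 mm slab whose top surface is at z = 426 mm; four square legs, each 28×28 mm in cross-section, run from the floor (z = 0) to the underside of the seat, each flush with a corner of the seat.

B is an I-beam lying along x, 2872 mm long. Overall section height 294 mm. Two flanges 138 mm wide (y) and 20 mm thick, one on the floor and one at the top; a web 6 mm thick runs between them, centred on the flange width.

The I-beam is on the floor beside the stool on its −x side.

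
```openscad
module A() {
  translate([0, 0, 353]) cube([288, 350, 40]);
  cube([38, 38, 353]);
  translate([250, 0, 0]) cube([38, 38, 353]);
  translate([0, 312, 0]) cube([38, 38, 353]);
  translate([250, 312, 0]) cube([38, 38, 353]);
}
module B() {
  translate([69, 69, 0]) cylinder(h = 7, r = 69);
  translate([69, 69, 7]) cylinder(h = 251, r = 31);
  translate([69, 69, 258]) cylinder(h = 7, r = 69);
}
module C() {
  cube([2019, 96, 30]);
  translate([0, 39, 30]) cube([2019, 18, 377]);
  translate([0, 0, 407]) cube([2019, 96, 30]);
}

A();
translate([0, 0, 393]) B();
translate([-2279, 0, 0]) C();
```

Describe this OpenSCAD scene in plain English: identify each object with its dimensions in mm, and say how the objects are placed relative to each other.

A is a four-legged stool. The seat is 288×350 mm, 40 mm thick, top at z = 393 mm. It stands on four square legs, each 38×38 mm in cross-section, from z = 0 to the seat underside, each flush with a corner of the seat.

B is a spool: two coaxial disc flanges of radius 69 mm and thickness 7 mm, joined by a core cylinder of radius 31 mm and height 251 mm. The lower flange rests on z = 0 and the three cylinders share a vertical axis.

C is an I-beam lying along x, 2019 mm long. Overall section height 437 mm. Two flanges 96 mm wide (y) and 30 mm thick, one on the floor and one at the top; a web 18 mm thick runs between them, centred on the flange width.

The spool is on top of the stool. The I-beam is on the floor beside the stool on its −x side.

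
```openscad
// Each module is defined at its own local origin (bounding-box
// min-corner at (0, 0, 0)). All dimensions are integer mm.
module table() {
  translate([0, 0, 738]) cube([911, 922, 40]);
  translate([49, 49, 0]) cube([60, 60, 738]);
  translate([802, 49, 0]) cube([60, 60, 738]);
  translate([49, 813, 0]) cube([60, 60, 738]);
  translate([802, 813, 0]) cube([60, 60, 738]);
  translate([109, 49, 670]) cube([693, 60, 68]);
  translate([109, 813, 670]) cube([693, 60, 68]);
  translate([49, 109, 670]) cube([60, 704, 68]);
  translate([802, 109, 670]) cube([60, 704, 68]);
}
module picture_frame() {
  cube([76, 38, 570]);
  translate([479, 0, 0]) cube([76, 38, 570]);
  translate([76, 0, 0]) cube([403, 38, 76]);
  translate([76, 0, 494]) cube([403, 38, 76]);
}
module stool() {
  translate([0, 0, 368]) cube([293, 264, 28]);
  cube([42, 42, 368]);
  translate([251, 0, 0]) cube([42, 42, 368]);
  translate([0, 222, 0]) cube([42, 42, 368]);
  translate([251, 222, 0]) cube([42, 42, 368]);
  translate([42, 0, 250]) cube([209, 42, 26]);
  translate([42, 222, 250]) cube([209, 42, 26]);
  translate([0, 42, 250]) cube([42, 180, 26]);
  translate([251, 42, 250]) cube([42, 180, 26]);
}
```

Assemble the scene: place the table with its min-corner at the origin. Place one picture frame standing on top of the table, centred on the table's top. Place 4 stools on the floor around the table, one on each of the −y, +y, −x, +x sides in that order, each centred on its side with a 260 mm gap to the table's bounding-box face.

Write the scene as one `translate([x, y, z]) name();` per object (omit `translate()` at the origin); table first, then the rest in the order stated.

table();
translate([178, 442, 778]) picture_frame();
translate([309, -524, 0]) stool();
translate([309, 1182, 0]) stool();
translate([-553, 329, 0]) stool();
translate([1171, 329, 0]) stool();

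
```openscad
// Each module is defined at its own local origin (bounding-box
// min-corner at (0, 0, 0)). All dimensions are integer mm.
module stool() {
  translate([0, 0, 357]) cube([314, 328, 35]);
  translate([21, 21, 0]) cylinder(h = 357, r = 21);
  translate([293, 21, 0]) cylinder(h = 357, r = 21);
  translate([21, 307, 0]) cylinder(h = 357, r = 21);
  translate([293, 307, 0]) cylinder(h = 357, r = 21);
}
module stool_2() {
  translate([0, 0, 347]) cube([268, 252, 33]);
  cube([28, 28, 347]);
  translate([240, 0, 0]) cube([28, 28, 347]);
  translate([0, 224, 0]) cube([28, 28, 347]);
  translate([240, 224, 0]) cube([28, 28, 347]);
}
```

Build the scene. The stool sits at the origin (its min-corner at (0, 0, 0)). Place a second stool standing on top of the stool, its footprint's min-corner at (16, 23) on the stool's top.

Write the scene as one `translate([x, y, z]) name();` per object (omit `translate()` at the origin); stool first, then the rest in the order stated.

stool();
translate([16, 23, 392]) stool_2();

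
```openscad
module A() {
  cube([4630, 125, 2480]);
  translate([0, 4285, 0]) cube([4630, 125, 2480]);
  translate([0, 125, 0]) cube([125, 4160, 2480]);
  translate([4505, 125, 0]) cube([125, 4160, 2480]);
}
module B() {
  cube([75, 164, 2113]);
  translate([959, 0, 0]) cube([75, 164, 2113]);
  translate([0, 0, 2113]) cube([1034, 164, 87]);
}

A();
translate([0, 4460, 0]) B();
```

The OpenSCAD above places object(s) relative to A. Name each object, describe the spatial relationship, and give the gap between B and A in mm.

The door frame's nearest face is 50 mm from the house frame's +y face.

A is a house frame. B is a door frame. The door frame is on the floor beside the house frame on its +y side. The gap between the door frame and the house frame is 50 mm.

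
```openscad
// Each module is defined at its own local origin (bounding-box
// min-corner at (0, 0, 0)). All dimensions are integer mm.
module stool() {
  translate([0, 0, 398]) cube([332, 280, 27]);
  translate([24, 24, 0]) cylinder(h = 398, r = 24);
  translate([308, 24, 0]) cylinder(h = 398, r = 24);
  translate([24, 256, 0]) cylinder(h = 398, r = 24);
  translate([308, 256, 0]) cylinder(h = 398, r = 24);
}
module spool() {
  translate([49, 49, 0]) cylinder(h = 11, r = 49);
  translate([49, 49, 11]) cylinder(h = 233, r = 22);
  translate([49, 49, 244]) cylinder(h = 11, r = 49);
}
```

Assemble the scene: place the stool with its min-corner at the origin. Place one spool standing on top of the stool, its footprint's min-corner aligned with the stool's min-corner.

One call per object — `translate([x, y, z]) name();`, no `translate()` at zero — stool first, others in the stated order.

stool();
translate([0, 0, 425]) spool();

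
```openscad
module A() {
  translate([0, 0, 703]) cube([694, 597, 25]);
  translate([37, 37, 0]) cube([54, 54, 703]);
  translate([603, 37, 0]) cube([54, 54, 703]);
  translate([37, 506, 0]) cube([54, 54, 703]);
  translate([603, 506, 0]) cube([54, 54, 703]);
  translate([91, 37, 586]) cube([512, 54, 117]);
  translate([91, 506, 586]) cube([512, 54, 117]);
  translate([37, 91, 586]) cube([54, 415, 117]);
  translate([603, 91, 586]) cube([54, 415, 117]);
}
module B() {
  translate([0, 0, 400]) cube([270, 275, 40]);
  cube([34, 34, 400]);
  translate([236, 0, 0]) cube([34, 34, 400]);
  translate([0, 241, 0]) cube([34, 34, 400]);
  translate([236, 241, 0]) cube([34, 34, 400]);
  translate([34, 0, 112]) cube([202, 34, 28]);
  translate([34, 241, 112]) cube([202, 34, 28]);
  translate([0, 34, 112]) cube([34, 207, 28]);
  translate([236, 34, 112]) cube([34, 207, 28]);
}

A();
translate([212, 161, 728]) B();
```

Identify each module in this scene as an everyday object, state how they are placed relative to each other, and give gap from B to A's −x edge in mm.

The stool's min-x is at 212; the table's min-x is 0; gap = 212 mm.

A is a table. B is a stool. The stool is on top of the table, centred. The gap from the stool to the table's −x edge is 212 mm.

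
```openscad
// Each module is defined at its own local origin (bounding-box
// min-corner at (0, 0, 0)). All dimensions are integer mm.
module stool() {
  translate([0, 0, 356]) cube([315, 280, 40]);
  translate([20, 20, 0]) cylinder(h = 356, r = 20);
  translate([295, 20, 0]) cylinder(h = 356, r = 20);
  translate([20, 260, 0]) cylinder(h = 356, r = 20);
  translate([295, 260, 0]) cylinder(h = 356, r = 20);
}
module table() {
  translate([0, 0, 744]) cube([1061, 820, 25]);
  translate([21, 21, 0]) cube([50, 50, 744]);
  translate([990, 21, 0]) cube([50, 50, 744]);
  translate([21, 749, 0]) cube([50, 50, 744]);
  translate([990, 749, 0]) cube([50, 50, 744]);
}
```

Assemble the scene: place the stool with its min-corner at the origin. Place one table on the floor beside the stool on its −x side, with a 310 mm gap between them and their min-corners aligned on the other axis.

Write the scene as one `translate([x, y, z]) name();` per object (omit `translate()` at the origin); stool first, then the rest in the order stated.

stool();
translate([-1371, 0, 0]) table();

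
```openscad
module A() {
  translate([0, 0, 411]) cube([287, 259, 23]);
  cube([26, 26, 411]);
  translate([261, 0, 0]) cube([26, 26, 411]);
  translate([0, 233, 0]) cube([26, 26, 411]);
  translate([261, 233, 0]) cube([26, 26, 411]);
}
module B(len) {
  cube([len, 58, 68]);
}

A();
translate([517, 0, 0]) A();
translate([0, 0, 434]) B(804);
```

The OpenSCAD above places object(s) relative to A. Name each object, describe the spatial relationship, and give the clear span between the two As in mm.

Second stool starts at x = 517; first ends at x = 287; clear span = 517 − 287 = 230 mm.

A is a stool. B is a beam. A beam spans the tops of two stools. The clear span between the two stools is 230 mm.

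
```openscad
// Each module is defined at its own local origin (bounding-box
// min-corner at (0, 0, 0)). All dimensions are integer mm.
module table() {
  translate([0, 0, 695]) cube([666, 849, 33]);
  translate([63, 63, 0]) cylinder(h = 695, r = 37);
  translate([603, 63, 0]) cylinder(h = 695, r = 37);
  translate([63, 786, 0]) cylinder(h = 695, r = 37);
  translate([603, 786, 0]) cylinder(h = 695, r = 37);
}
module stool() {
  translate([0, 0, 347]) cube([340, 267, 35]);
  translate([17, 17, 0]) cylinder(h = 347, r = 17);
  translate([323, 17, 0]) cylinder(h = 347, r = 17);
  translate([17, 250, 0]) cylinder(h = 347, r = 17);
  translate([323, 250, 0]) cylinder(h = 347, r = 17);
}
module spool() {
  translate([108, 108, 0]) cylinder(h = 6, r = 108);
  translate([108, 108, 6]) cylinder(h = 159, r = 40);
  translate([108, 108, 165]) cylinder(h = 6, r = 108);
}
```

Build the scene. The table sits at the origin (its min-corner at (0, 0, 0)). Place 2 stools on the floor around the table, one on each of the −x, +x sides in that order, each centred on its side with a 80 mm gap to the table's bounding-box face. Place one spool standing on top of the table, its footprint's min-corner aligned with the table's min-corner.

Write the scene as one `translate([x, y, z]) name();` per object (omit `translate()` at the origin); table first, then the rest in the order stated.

table();
translate([-420, 291, 0]) stool();
translate([746, 291, 0]) stool();
translate([0, 0, 728]) spool();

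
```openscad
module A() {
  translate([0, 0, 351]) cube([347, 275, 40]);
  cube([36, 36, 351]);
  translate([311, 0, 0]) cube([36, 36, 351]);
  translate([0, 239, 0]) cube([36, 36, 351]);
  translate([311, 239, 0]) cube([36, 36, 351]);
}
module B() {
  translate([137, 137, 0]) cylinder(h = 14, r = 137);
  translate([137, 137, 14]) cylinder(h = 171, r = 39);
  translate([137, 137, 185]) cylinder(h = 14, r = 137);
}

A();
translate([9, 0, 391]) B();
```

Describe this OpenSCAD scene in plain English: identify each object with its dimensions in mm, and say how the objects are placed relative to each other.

A is a simple wooden stool: a rectangular seat 347 mm (x) by 275 mm (y), 40 mm thick, top face at z = 391 mm, on four square legs, each 36×36 mm in cross-section. The legs rest on z = 0, each flush with a corner of the seat.

B is a spool: two coaxial disc flanges of radius 137 mm and thickness 14 mm, joined by a core cylinder of radius 39 mm and height 171 mm. The lower flange rests on z = 0 and the three cylinders share a vertical axis.

The spool is on top of the stool.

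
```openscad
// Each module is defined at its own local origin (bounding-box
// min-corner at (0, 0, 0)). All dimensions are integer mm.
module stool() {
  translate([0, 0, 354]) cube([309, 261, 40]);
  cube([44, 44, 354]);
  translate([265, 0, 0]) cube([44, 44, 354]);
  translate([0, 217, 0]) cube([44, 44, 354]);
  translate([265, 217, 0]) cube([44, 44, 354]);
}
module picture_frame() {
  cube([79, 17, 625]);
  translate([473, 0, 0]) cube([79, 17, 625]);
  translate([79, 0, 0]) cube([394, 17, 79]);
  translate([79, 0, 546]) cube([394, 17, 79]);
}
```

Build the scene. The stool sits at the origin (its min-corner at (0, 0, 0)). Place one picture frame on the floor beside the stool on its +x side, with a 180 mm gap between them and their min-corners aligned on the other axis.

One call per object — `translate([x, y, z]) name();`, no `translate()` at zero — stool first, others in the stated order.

stool();
translate([489, 0, 0]) picture_frame();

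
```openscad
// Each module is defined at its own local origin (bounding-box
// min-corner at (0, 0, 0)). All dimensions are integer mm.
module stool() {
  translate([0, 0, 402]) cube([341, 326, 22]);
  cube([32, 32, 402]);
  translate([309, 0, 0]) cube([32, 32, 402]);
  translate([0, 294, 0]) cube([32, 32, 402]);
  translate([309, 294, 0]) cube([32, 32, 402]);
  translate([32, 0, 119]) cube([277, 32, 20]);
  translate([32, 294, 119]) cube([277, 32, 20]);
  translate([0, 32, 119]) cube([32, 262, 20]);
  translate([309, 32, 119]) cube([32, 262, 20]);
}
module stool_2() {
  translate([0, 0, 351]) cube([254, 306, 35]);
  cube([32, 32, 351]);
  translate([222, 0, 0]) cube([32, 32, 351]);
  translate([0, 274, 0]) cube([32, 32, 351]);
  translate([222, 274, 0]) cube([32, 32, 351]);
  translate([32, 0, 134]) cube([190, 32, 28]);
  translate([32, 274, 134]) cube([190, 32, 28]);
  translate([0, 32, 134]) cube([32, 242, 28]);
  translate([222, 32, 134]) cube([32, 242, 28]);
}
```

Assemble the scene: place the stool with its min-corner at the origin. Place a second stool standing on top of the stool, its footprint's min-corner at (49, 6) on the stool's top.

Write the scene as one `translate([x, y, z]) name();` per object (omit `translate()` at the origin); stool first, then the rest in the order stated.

stool();
translate([49, 6, 424]) stool_2();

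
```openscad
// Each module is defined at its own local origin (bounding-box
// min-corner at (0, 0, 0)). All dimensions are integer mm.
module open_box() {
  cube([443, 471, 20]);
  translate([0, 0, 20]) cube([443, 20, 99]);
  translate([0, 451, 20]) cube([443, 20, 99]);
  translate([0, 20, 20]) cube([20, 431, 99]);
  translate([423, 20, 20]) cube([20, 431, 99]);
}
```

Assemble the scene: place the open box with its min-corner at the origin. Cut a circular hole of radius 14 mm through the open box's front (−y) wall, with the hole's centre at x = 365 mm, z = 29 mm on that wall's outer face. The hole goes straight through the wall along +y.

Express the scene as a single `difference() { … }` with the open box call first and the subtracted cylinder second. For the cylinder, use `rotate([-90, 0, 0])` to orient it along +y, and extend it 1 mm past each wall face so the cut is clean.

difference() {
  open_box();
  translate([365, -1, 29]) rotate([-90, 0, 0]) cylinder(h = 22, r = 14);
}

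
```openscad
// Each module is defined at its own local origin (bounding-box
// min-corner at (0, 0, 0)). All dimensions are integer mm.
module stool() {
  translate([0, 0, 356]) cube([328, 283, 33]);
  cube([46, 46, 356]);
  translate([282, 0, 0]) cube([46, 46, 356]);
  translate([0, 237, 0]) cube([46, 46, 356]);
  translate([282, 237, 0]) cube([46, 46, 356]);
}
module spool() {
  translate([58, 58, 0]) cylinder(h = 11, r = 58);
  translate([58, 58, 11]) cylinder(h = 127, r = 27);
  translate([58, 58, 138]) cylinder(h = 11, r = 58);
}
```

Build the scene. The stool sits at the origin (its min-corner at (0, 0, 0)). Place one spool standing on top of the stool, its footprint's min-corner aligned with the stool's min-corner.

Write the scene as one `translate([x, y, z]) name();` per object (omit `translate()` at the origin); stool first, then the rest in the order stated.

stool();
translate([0, 0, 389]) spool();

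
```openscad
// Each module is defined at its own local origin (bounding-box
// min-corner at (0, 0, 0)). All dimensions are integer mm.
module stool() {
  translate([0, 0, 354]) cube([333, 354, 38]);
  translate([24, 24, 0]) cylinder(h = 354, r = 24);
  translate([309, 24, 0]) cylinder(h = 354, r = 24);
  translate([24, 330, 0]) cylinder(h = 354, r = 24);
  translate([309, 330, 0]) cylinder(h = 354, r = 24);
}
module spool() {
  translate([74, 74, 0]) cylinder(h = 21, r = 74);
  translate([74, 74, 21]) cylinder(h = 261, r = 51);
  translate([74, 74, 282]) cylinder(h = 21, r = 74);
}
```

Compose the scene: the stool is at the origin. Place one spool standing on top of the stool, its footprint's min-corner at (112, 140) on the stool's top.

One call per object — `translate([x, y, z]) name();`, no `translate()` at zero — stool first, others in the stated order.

stool();
translate([112, 140, 392]) spool();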